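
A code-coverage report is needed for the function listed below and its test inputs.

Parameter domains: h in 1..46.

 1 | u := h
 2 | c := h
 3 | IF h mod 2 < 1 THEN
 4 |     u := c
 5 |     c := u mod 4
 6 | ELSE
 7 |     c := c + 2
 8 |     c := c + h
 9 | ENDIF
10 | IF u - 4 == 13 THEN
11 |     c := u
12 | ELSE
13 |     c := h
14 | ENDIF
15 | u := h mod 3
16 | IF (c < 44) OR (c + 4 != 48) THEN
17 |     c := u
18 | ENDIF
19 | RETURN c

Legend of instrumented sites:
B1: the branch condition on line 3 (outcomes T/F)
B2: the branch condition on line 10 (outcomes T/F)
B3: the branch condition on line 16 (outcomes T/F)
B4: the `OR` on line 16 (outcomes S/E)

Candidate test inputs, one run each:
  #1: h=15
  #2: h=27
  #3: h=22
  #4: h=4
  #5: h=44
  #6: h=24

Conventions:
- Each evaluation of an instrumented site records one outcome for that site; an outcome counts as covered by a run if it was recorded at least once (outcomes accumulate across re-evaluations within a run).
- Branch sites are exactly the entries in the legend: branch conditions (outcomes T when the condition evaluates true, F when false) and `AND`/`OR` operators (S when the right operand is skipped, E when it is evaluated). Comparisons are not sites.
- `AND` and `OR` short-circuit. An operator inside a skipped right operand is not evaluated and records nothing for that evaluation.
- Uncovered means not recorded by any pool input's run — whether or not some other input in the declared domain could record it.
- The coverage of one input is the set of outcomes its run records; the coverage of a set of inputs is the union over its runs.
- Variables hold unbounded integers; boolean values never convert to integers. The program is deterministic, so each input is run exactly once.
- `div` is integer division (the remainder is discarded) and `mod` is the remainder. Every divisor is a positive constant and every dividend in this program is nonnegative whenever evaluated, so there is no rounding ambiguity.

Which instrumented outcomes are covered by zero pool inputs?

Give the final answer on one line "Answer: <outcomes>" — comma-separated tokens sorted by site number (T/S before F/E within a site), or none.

input #1 (h=15): covers B1=F, B2=F, B3=T, B4=S
input #2 (h=27): covers B1=F, B2=F, B3=T, B4=S
input #3 (h=22): covers B1=T, B2=F, B3=T, B4=S
input #4 (h=4): covers B1=T, B2=F, B3=T, B4=S
input #5 (h=44): covers B1=T, B2=F, B3=F, B4=E
input #6 (h=24): covers B1=T, B2=F, B3=T, B4=S
union over the pool: B1=T, B1=F, B2=F, B3=T, B3=F, B4=S, B4=E
uncovered (1 of 8): B2=T

Answer: B2=T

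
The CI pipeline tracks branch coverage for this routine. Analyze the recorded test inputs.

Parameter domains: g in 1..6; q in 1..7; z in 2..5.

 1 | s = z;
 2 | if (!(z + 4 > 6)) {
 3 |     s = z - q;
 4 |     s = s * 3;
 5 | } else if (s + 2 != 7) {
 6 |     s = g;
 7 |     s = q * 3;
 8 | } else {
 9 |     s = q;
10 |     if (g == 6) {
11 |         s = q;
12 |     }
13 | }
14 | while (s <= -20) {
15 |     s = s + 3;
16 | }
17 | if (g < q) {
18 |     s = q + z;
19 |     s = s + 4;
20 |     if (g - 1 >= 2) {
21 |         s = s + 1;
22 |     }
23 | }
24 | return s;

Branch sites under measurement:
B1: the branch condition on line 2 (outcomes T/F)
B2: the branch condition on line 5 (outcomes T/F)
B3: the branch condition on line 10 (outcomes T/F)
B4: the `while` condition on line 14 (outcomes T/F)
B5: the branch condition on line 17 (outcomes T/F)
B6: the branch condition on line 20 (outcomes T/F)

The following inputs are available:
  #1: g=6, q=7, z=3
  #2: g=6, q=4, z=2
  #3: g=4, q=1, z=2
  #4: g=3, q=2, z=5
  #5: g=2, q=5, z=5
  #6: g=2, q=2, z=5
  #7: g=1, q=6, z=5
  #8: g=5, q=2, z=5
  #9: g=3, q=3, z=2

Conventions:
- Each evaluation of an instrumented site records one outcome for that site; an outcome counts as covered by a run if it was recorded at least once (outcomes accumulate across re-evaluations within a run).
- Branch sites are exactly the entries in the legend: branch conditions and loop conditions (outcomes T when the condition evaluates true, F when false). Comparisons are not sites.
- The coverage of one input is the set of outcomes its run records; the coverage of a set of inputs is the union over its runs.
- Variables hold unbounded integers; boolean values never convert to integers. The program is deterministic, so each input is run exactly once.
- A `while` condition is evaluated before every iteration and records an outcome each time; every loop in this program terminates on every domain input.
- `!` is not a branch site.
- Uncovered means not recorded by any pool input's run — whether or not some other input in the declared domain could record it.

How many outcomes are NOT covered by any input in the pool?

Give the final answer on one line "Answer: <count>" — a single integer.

test 1 (g=6, q=7, z=3) hits B1=F, B2=T, B4=F, B5=T, B6=T
test 2 (g=6, q=4, z=2) hits B1=T, B4=F, B5=F
test 3 (g=4, q=1, z=2) hits B1=T, B4=F, B5=F
test 4 (g=3, q=2, z=5) hits B1=F, B2=F, B3=F, B4=F, B5=F
test 5 (g=2, q=5, z=5) hits B1=F, B2=F, B3=F, B4=F, B5=T, B6=F
test 6 (g=2, q=2, z=5) hits B1=F, B2=F, B3=F, B4=F, B5=F
test 7 (g=1, q=6, z=5) hits B1=F, B2=F, B3=F, B4=F, B5=T, B6=F
test 8 (g=5, q=2, z=5) hits B1=F, B2=F, B3=F, B4=F, B5=F
test 9 (g=3, q=3, z=2) hits B1=T, B4=F, B5=F
union over the pool: B1=T, B1=F, B2=T, B2=F, B3=F, B4=F, B5=T, B5=F, B6=T, B6=F
uncovered (2 of 12): B3=T, B4=T

Answer: 2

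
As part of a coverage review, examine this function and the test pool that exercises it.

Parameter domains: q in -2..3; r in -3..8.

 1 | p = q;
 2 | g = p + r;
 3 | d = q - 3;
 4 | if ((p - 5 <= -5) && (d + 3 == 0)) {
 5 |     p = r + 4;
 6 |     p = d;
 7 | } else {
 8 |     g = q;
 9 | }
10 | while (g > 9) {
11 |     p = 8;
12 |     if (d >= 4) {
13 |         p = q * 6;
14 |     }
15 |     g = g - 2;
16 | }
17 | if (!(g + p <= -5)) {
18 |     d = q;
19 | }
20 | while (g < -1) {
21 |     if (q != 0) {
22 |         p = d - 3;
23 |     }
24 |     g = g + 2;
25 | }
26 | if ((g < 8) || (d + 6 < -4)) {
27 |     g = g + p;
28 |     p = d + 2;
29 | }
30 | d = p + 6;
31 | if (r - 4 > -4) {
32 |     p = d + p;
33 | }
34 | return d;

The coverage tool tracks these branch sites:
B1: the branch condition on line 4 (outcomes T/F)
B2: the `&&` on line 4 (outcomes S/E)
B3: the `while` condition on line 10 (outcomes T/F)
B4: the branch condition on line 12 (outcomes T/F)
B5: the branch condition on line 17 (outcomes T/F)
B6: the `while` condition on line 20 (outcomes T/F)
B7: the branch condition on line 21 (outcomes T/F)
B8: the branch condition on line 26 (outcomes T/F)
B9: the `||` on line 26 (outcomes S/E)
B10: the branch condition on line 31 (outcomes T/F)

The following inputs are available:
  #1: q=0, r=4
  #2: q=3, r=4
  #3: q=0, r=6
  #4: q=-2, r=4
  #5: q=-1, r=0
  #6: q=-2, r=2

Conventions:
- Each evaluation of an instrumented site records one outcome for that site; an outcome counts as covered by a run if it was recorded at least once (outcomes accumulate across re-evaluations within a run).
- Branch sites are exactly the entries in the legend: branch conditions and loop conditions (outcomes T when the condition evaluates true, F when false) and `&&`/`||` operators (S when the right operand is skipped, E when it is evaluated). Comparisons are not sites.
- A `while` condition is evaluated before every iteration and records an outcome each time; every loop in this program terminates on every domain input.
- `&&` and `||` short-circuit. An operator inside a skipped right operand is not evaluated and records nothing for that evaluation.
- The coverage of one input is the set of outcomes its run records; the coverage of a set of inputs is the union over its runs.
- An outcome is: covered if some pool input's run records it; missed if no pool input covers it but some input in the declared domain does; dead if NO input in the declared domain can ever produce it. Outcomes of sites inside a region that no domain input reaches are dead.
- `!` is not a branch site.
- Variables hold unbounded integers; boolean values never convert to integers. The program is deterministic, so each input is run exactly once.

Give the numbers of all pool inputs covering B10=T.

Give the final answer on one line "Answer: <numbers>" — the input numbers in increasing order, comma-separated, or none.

input #1 (q=0, r=4): produces B10=T
input #2 (q=3, r=4): produces B10=T
input #3 (q=0, r=6): produces B10=T
input #4 (q=-2, r=4): produces B10=T
input #5 (q=-1, r=0): does not produce B10=T
input #6 (q=-2, r=2): produces B10=T

Answer: 1, 2, 3, 4, 6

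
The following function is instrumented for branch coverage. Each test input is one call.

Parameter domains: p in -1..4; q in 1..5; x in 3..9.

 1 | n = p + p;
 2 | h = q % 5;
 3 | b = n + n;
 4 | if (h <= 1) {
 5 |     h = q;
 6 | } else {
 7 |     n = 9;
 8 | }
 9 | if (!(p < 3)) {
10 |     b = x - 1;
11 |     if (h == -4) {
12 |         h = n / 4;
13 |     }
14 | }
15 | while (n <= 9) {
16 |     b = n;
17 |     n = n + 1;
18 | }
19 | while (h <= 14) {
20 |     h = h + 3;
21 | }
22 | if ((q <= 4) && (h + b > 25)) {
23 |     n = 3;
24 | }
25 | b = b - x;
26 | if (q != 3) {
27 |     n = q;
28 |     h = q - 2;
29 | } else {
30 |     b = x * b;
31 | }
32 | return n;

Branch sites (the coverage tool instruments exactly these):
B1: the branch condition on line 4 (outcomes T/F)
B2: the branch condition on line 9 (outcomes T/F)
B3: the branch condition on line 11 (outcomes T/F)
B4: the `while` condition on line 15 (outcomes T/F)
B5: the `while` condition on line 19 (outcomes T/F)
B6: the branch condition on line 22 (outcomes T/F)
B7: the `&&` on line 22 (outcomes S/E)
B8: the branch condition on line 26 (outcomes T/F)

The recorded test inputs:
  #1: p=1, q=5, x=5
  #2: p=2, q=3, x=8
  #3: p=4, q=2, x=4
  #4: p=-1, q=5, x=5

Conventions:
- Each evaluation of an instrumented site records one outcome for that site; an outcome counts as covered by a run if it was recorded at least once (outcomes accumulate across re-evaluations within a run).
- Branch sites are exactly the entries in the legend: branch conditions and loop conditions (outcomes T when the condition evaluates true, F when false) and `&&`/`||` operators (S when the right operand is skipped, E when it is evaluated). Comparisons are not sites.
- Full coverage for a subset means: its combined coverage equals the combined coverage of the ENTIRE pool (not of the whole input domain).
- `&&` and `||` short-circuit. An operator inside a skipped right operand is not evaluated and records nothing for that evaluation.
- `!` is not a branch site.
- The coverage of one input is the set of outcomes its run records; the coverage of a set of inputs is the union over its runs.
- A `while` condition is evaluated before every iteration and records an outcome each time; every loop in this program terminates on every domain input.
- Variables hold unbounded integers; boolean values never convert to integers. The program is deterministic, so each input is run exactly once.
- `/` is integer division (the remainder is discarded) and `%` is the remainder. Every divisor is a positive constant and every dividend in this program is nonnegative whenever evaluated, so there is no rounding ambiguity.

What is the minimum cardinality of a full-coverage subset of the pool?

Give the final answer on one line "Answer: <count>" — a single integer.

input #1 (p=1, q=5, x=5): covers B1=T, B2=F, B4=T, B4=F, B5=T, B5=F, B6=F, B7=S, B8=T
input #2 (p=2, q=3, x=8): covers B1=F, B2=F, B4=T, B4=F, B5=T, B5=F, B6=F, B7=E, B8=F
input #3 (p=4, q=2, x=4): covers B1=F, B2=T, B3=F, B4=T, B4=F, B5=T, B5=F, B6=T, B7=E, B8=T
input #4 (p=-1, q=5, x=5): covers B1=T, B2=F, B4=T, B4=F, B5=T, B5=F, B6=F, B7=S, B8=T
the full pool covers 15 outcomes: B1=T, B1=F, B2=T, B2=F, B3=F, B4=T, B4=F, B5=T, B5=F, B6=T, B6=F, B7=S, B7=E, B8=T, B8=F
size 1 is not enough: best union over all size-1 subsets is 10/15
size 2 is not enough: best union over all size-2 subsets is 14/15
at size 3, {1, 2, 3} reaches all 15 outcomes; every lexicographically earlier size-3 subset fails

Answer: 3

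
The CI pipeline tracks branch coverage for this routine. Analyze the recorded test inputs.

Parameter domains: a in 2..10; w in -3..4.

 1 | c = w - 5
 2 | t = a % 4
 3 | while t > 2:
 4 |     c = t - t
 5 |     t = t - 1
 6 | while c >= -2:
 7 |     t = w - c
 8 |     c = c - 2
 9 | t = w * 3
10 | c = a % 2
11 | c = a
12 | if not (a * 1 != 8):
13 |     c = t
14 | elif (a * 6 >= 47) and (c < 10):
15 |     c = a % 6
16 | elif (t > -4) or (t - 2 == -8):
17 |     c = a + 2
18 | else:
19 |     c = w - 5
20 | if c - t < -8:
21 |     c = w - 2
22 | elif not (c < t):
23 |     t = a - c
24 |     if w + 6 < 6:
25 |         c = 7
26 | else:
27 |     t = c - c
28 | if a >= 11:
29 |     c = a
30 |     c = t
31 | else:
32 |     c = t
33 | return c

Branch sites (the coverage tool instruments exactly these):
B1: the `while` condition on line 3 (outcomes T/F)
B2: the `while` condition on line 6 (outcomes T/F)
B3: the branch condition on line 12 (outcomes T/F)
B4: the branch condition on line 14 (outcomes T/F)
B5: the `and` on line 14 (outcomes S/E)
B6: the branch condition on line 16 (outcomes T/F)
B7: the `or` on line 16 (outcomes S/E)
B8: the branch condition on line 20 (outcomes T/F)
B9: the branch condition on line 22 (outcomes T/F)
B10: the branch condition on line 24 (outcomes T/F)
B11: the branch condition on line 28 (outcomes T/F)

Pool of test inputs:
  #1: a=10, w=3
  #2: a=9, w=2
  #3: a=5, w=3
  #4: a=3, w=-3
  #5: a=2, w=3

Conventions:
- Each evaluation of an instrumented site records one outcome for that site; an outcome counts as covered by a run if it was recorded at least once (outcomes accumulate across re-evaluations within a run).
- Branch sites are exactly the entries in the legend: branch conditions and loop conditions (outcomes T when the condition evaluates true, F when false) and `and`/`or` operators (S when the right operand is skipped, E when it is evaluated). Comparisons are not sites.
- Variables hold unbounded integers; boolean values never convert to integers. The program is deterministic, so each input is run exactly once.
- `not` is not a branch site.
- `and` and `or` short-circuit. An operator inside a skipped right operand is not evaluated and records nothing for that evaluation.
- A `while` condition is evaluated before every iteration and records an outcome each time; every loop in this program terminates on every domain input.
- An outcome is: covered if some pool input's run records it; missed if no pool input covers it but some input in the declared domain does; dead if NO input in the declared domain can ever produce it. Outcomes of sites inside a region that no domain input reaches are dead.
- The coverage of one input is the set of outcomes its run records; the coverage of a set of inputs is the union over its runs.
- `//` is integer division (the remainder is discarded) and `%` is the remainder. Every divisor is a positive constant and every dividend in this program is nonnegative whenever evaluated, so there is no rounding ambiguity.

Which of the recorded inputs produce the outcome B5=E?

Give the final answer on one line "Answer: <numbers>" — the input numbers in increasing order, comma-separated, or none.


input #1 (a=10, w=3): produces B5=E
input #2 (a=9, w=2): produces B5=E
input #3 (a=5, w=3): does not produce B5=E
input #4 (a=3, w=-3): does not produce B5=E
input #5 (a=2, w=3): does not produce B5=E
Answer: 1, 2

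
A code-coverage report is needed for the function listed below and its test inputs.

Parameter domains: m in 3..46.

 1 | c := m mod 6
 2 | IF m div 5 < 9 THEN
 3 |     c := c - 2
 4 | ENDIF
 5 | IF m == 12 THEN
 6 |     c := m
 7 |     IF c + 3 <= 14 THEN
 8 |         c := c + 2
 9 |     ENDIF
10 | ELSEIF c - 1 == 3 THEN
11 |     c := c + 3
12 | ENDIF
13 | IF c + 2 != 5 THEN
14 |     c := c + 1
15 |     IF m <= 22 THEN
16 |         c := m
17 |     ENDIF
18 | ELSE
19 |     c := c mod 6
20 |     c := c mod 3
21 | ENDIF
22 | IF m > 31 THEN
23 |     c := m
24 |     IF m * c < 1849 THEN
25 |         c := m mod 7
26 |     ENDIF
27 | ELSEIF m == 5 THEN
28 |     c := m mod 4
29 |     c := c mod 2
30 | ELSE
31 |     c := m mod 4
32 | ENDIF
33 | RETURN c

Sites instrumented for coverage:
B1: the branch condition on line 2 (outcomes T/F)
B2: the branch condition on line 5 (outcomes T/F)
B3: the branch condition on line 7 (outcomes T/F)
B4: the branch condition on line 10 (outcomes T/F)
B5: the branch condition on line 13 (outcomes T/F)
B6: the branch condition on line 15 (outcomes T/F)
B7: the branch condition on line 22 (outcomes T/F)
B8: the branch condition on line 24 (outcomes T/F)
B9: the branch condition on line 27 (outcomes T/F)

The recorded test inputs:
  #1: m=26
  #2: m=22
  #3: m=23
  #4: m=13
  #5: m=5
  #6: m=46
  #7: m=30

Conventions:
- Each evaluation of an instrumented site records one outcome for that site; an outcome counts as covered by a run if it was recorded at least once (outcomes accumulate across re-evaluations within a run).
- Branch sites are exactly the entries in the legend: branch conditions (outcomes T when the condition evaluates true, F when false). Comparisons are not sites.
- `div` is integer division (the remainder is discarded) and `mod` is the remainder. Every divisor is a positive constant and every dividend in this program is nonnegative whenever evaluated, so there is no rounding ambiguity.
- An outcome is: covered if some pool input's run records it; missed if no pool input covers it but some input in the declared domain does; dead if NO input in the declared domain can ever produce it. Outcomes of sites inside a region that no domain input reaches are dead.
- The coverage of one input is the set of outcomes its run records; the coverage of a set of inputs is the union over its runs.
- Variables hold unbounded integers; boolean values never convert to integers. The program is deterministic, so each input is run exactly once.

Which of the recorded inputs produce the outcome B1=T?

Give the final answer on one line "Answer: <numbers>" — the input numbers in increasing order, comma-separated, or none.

input #1 (m=26): records B1=T
input #2 (m=22): records B1=T
input #3 (m=23): records B1=T
input #4 (m=13): records B1=T
input #5 (m=5): records B1=T
input #6 (m=46): does not record B1=T
input #7 (m=30): records B1=T

Answer: 1, 2, 3, 4, 5, 7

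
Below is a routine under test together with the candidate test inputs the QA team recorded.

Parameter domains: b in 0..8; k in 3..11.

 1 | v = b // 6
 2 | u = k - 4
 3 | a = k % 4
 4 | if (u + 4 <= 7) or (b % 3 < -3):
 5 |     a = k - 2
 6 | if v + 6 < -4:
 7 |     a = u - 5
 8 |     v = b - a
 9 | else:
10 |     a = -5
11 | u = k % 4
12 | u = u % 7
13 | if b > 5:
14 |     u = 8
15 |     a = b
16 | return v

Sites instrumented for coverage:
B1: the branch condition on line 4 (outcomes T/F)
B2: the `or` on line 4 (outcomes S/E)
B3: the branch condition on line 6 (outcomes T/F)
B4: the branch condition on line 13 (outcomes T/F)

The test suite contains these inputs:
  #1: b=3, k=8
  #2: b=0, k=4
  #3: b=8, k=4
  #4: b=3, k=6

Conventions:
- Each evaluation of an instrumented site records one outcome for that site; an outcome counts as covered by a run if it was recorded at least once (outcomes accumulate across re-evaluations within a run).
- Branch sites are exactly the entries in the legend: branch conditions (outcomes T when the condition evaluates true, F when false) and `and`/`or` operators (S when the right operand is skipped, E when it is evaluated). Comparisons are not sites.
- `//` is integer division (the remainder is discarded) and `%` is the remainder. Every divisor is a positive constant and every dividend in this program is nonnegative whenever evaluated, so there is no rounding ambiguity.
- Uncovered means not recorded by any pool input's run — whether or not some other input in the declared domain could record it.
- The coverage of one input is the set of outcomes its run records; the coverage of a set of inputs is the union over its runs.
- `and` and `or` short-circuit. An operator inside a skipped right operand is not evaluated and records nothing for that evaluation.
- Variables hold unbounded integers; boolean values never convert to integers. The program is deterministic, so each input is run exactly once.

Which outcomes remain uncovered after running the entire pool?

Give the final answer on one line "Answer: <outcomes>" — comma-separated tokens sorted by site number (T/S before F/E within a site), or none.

input #1, b=3, k=8: events B2->E, B1->F, B3->F, B4->F; outcomes B1=F, B2=E, B3=F, B4=F
input #2, b=0, k=4: events B2->S, B1->T, B3->F, B4->F; outcomes B1=T, B2=S, B3=F, B4=F
input #3, b=8, k=4: events B2->S, B1->T, B3->F, B4->T; outcomes B1=T, B2=S, B3=F, B4=T
input #4, b=3, k=6: events B2->S, B1->T, B3->F, B4->F; outcomes B1=T, B2=S, B3=F, B4=F
union over the pool: B1=T, B1=F, B2=S, B2=E, B3=F, B4=T, B4=F
uncovered (1 of 8): B3=T

Answer: B3=T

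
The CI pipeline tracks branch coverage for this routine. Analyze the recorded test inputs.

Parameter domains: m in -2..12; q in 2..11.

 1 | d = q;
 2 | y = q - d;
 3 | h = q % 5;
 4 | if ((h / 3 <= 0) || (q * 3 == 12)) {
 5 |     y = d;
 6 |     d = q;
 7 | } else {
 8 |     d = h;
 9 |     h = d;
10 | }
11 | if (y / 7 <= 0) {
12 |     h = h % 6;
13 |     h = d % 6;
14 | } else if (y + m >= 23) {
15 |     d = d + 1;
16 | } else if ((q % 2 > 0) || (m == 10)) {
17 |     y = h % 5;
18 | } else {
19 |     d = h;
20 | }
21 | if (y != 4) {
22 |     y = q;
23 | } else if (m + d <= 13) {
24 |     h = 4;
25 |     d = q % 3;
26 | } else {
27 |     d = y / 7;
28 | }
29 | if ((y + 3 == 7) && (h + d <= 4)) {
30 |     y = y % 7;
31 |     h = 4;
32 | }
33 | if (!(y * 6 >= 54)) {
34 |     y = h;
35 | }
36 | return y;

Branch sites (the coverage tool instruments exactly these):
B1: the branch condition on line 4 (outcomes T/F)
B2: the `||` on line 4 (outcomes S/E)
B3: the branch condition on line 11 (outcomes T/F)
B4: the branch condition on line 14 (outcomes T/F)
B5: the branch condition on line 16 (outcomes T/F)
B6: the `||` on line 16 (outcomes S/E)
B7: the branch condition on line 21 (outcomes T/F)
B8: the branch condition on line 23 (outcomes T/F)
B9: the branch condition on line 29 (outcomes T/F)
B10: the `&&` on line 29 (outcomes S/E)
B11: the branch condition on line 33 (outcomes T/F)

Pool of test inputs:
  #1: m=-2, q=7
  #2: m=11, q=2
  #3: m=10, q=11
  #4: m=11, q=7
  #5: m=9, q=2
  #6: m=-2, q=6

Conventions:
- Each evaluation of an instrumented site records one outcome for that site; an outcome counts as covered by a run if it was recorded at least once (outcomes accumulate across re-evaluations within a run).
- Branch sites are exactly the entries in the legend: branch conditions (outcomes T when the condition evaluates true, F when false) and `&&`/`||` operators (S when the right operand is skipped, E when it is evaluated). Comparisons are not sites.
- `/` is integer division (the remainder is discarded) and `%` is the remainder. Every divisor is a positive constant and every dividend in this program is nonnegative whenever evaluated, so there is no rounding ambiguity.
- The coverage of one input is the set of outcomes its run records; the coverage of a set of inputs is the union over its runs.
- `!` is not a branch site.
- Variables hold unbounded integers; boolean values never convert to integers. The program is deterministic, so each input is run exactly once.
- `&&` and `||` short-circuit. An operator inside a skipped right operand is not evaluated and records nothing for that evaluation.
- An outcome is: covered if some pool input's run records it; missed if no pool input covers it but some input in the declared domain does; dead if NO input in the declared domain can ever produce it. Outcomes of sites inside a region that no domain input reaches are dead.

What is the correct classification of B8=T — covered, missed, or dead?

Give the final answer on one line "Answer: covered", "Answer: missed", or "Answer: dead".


no pool input records B8=T
but domain input (m=-2, q=4) does record it -> reachable, so missed
Answer: missed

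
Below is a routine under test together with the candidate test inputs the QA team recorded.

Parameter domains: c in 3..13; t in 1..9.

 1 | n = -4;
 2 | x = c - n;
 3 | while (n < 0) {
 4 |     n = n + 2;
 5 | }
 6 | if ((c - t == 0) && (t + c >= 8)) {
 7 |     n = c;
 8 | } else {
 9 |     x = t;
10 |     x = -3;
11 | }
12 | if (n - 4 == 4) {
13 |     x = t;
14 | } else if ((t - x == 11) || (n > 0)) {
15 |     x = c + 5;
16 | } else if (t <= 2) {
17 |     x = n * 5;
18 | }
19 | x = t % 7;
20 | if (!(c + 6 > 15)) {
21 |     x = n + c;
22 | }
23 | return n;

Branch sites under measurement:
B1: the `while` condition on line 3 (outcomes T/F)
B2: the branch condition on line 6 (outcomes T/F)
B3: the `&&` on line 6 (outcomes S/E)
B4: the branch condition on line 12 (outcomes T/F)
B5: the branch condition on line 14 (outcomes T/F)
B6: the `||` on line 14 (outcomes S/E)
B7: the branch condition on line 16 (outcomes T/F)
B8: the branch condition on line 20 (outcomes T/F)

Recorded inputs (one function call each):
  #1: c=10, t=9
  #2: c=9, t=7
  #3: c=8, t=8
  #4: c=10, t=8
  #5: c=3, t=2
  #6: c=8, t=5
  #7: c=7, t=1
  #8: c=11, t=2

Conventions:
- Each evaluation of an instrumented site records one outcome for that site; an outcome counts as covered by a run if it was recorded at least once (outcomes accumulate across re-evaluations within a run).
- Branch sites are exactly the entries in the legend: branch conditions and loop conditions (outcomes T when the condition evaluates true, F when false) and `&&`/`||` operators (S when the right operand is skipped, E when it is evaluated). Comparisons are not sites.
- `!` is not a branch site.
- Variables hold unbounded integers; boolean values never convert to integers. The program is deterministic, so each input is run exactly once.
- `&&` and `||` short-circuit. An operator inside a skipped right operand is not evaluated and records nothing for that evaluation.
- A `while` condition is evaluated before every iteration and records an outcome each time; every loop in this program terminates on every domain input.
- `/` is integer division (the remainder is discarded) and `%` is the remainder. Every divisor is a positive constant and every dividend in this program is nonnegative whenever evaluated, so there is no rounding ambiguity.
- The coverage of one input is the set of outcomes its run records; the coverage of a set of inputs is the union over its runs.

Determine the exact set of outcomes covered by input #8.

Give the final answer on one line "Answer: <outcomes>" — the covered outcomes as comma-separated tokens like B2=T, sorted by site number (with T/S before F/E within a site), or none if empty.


Simulating input #8 (c=11, t=2) step by step:
  B1->T, B1->T, B1->F, B3->S, B2->F, B4->F, B6->E, B5->F, B7->T, B8->F
distinct outcomes covered: B1=T, B1=F, B2=F, B3=S, B4=F, B5=F, B6=E, B7=T, B8=F
Answer: B1=T, B1=F, B2=F, B3=S, B4=F, B5=F, B6=E, B7=T, B8=F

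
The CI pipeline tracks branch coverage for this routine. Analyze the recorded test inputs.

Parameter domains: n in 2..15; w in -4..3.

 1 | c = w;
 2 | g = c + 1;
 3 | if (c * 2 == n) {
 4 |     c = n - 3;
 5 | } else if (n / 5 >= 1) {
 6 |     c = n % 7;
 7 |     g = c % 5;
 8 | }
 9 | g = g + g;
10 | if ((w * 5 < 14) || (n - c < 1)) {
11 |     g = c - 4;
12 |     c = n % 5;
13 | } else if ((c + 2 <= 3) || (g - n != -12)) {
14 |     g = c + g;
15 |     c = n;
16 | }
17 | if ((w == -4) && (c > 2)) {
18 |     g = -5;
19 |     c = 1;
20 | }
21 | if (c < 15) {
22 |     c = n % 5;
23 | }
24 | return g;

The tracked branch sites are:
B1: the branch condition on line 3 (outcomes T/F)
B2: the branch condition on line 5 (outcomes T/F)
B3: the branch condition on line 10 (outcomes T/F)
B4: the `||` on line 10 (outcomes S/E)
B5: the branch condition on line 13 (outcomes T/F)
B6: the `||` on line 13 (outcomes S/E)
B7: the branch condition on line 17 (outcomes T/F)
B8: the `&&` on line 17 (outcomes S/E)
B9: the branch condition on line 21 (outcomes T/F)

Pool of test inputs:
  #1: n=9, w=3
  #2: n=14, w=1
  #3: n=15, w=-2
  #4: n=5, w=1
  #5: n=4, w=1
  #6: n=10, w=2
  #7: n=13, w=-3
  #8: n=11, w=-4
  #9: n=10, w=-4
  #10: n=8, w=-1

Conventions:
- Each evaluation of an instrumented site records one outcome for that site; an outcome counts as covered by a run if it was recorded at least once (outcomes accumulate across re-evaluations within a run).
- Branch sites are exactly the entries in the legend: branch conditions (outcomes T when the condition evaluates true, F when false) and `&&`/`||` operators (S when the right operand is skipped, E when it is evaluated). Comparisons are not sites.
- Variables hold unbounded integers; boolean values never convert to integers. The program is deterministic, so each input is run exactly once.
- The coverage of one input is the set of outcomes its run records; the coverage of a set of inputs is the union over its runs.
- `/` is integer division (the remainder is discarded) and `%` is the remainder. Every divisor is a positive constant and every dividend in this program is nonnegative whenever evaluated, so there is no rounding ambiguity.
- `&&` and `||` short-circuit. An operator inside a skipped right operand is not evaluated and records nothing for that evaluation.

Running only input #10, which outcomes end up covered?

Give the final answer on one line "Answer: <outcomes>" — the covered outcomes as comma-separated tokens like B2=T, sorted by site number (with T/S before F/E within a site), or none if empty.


Simulating input #10 (n=8, w=-1) step by step:
  B1->F, B2->T, B4->S, B3->T, B8->S, B7->F, B9->T
collecting distinct outcomes: B1=F, B2=T, B3=T, B4=S, B7=F, B8=S, B9=T
Answer: B1=F, B2=T, B3=T, B4=S, B7=F, B8=S, B9=T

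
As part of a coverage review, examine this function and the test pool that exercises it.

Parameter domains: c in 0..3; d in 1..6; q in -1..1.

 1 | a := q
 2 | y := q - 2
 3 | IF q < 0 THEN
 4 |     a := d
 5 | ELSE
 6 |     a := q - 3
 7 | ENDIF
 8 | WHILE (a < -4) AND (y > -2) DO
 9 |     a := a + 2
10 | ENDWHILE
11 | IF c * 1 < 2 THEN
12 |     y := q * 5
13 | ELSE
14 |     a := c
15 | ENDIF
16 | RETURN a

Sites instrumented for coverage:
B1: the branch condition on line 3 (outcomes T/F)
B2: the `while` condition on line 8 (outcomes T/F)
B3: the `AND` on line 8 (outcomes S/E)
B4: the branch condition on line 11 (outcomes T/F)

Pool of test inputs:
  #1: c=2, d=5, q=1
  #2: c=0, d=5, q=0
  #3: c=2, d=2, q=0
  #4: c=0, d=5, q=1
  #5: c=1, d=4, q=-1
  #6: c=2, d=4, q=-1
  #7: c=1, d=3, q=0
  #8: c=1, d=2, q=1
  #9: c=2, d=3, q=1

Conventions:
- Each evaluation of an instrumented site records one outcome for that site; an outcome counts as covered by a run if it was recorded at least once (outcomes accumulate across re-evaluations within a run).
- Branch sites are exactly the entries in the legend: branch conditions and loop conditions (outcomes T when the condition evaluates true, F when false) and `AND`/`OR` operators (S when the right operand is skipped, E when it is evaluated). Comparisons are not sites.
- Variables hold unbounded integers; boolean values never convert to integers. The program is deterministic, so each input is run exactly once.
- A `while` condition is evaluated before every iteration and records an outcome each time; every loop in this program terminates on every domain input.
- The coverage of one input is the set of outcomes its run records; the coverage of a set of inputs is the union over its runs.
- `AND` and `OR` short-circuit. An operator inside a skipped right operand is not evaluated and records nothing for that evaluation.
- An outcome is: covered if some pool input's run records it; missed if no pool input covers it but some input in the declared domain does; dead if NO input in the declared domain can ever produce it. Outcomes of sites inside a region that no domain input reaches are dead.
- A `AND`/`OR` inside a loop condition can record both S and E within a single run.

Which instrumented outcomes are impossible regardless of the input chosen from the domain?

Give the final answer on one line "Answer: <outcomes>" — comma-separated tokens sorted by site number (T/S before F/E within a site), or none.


running all 72 domain inputs and tallying outcomes:
  B2=T: zero occurrences over every domain input -> dead
  B3=E: zero occurrences over every domain input -> dead
  reachable outcomes have witnesses, e.g. B1=T (e.g. c=0, d=1, q=-1), B1=F (e.g. c=0, d=1, q=0), B2=F (e.g. c=0, d=1, q=-1), B3=S (e.g. c=0, d=1, q=-1)
Answer: B2=T, B3=E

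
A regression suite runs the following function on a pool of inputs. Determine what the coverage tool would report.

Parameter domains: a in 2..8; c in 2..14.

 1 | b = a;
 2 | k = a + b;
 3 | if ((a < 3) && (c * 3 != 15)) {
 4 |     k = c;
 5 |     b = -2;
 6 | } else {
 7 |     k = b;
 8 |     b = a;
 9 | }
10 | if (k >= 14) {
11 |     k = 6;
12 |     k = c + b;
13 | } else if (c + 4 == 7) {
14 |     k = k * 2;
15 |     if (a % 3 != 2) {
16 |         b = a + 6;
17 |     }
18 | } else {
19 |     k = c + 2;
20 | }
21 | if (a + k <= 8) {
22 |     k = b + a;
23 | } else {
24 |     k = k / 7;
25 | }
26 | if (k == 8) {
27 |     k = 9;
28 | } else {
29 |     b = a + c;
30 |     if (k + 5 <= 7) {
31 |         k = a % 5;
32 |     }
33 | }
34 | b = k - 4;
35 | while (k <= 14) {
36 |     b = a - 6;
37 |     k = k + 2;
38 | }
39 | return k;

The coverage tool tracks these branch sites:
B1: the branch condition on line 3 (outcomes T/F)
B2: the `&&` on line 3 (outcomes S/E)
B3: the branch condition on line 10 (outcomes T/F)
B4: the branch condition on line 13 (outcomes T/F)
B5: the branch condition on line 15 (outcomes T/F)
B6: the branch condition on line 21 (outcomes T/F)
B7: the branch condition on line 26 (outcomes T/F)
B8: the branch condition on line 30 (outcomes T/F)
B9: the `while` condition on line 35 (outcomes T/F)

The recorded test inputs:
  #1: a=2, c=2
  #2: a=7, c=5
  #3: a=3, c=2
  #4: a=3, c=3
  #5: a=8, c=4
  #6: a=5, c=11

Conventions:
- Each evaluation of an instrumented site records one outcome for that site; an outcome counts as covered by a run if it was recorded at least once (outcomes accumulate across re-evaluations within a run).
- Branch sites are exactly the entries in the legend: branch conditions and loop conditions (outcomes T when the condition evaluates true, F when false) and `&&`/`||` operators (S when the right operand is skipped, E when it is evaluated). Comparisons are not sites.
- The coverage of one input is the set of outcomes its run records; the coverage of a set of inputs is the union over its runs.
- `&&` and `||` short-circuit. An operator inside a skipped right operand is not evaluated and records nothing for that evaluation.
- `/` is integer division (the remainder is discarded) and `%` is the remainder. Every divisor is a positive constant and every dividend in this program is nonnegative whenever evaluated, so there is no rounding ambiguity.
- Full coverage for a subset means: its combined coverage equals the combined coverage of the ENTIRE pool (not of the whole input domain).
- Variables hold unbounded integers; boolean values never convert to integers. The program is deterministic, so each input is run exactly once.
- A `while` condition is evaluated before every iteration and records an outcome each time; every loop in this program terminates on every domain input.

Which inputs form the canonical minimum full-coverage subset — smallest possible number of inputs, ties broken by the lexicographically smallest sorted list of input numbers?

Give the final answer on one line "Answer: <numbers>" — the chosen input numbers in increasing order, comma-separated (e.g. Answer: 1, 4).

input #1 (a=2, c=2): events B2->E, B1->T, B3->F, B4->F, B6->T, B7->F, B8->T, B9->T, B9->T, B9->T, B9->T, B9->T, B9->T, B9->T, ...; covers B1=T, B2=E, B3=F, B4=F, B6=T, B7=F, B8=T, B9=T, B9=F
input #2 (a=7, c=5): events B2->S, B1->F, B3->F, B4->F, B6->F, B7->F, B8->T, B9->T, B9->T, B9->T, B9->T, B9->T, B9->T, B9->T, ...; covers B1=F, B2=S, B3=F, B4=F, B6=F, B7=F, B8=T, B9=T, B9=F
input #3 (a=3, c=2): events B2->S, B1->F, B3->F, B4->F, B6->T, B7->F, B8->F, B9->T, B9->T, B9->T, B9->T, B9->T, B9->F; covers B1=F, B2=S, B3=F, B4=F, B6=T, B7=F, B8=F, B9=T, B9=F
input #4 (a=3, c=3): events B2->S, B1->F, B3->F, B4->T, B5->T, B6->F, B7->F, B8->T, B9->T, B9->T, B9->T, B9->T, B9->T, B9->T, ...; covers B1=F, B2=S, B3=F, B4=T, B5=T, B6=F, B7=F, B8=T, B9=T, B9=F
input #5 (a=8, c=4): events B2->S, B1->F, B3->F, B4->F, B6->F, B7->F, B8->T, B9->T, B9->T, B9->T, B9->T, B9->T, B9->T, B9->F; covers B1=F, B2=S, B3=F, B4=F, B6=F, B7=F, B8=T, B9=T, B9=F
input #6 (a=5, c=11): events B2->S, B1->F, B3->F, B4->F, B6->F, B7->F, B8->T, B9->T, B9->T, B9->T, B9->T, B9->T, B9->T, B9->T, ...; covers B1=F, B2=S, B3=F, B4=F, B6=F, B7=F, B8=T, B9=T, B9=F
union over all inputs: B1=T, B1=F, B2=S, B2=E, B3=F, B4=T, B4=F, B5=T, B6=T, B6=F, B7=F, B8=T, B8=F, B9=T, B9=F (15 outcomes)
no size-1 subset reaches all 15 outcomes (best union: 10/15)
no size-2 subset reaches all 15 outcomes (best union: 14/15)
the canonical winner is {1, 3, 4}: size 3, full 15-outcome coverage, earliest index list among size-3 covers

Answer: 1, 3, 4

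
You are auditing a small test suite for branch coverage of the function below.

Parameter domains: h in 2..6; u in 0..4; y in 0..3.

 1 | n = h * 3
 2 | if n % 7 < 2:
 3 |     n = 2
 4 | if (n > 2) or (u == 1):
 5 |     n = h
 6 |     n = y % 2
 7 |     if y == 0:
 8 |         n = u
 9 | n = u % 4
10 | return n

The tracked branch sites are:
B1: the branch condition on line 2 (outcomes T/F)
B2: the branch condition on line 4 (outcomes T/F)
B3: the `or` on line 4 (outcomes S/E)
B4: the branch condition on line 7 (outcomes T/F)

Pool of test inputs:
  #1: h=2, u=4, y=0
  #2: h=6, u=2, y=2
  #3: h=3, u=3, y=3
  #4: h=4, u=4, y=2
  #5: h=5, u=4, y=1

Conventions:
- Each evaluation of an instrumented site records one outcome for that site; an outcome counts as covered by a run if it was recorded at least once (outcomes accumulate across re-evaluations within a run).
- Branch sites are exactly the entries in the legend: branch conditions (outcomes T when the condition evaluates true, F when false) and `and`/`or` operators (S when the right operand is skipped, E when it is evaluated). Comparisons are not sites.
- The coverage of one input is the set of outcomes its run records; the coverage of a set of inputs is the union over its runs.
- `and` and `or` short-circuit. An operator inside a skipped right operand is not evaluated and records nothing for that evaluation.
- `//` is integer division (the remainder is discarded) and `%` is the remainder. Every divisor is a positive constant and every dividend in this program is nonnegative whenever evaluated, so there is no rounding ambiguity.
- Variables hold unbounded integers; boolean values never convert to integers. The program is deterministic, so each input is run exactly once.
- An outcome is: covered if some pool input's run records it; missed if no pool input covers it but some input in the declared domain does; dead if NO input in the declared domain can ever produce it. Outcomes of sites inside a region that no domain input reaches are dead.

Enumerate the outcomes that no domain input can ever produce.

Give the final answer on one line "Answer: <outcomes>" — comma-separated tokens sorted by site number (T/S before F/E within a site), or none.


running all 100 domain inputs and tallying outcomes:
  reachable outcomes have witnesses, e.g. B1=T (e.g. h=5, u=0, y=0), B1=F (e.g. h=2, u=0, y=0), B2=T (e.g. h=2, u=0, y=0), B2=F (e.g. h=5, u=0, y=0)
Answer: none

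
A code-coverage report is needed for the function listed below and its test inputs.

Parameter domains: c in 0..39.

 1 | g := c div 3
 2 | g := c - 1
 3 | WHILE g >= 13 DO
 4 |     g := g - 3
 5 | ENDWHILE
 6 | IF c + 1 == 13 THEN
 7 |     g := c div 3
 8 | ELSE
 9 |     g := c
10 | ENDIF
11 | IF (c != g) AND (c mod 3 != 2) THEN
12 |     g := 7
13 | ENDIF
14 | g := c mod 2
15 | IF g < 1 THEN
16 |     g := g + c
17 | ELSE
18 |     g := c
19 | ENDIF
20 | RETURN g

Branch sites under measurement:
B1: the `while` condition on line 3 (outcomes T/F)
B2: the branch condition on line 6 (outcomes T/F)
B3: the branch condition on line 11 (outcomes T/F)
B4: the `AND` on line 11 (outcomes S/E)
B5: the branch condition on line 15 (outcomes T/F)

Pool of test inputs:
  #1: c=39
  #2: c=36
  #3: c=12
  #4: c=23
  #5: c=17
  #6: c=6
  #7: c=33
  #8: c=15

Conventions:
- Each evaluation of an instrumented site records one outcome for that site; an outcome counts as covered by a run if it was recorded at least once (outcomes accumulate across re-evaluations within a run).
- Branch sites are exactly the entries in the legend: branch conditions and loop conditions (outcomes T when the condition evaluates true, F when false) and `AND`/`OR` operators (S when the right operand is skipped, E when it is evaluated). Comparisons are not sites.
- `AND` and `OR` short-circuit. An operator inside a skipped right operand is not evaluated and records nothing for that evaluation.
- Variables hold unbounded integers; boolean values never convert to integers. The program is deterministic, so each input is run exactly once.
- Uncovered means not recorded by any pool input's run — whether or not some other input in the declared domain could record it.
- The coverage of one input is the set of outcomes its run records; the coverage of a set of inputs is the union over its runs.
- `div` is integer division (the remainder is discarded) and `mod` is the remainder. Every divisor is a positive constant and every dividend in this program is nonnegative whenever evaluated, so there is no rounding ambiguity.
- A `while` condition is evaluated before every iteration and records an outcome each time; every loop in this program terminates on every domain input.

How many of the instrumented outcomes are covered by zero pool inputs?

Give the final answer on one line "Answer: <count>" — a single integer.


run #1 (c=39) records B1=T, B1=F, B2=F, B3=F, B4=S, B5=F
run #2 (c=36) records B1=T, B1=F, B2=F, B3=F, B4=S, B5=T
run #3 (c=12) records B1=F, B2=T, B3=T, B4=E, B5=T
run #4 (c=23) records B1=T, B1=F, B2=F, B3=F, B4=S, B5=F
run #5 (c=17) records B1=T, B1=F, B2=F, B3=F, B4=S, B5=F
run #6 (c=6) records B1=F, B2=F, B3=F, B4=S, B5=T
run #7 (c=33) records B1=T, B1=F, B2=F, B3=F, B4=S, B5=F
run #8 (c=15) records B1=T, B1=F, B2=F, B3=F, B4=S, B5=F
union over the pool: B1=T, B1=F, B2=T, B2=F, B3=T, B3=F, B4=S, B4=E, B5=T, B5=F
uncovered (0 of 10): none
Answer: 0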